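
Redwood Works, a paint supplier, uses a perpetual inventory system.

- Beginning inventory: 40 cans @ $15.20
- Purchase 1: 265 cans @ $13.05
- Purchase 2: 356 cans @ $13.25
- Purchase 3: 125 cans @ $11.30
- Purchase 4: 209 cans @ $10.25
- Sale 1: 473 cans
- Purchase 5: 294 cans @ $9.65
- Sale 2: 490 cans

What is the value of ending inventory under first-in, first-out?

Sale 1 (473) [FIFO — oldest first]: 40 @ $15.20 + 265 @ $13.05 + 168 @ $13.25 = $6,292.25
Sale 2 (490) [FIFO — oldest first]: 188 @ $13.25 + 125 @ $11.30 + 177 @ $10.25 = $5,717.75
Total COGS = $6,292.25 + $5,717.75 = $12,010.00
Ending inventory: 32 @ $10.25 + 294 @ $9.65 = $3,165.10
Check: goods available $15,175.10 = COGS $12,010.00 + ending $3,165.10

Ending inventory = $3,165.10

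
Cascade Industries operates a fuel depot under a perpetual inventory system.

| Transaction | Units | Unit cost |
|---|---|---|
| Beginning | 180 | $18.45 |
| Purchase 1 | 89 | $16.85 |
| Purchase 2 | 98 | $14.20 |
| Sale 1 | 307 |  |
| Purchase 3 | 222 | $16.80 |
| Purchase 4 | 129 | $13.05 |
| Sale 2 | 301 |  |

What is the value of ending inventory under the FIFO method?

Ending inventory = $1,435.50

Sale 1 (307) [FIFO — oldest first]: 180 @ $18.45 + 89 @ $16.85 + 38 @ $14.20 = $5,360.25
Sale 2 (301) [FIFO — oldest first]: 60 @ $14.20 + 222 @ $16.80 + 19 @ $13.05 = $4,829.55
Total COGS = $5,360.25 + $4,829.55 = $10,189.80
Ending inventory: 110 @ $13.05 = $1,435.50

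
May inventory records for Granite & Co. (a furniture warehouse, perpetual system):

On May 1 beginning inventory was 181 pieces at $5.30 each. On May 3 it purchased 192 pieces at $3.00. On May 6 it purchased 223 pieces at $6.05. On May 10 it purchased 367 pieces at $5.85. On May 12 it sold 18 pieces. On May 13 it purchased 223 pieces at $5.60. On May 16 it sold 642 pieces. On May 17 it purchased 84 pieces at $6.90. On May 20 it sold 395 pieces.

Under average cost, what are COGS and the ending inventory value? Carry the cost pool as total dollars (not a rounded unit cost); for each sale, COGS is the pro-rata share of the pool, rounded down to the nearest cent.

COGS = $5,673.59; ending inventory = $1,186.21

After May 1: 181 on hand, pool $959.30 (≈ $5.3000 each)
After May 3: 373 on hand, pool $1,535.30 (≈ $4.1161 each)
After May 6: 596 on hand, pool $2,884.45 (≈ $4.8397 each)
After May 10: 963 on hand, pool $5,031.40 (≈ $5.2247 each)
May 12, sell 18: 18/963 × $5,031.40 → $94.04
After May 13: 1168 on hand, pool $6,186.16 (≈ $5.2964 each)
May 16, sell 642: 642/1168 × $6,186.16 → $3,400.26
After May 17: 610 on hand, pool $3,365.50 (≈ $5.5172 each)
May 20, sell 395: 395/610 × $3,365.50 → $2,179.29
Total COGS = $94.04 + $3,400.26 + $2,179.29 = $5,673.59
Ending inventory (cost pool remaining) = $1,186.21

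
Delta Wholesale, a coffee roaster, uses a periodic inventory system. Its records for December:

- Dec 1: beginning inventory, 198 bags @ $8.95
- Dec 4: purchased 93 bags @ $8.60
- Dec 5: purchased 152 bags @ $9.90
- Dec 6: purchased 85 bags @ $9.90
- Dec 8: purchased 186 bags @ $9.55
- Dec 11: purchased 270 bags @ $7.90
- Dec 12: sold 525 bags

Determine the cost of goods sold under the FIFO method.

COGS = $4,888.50

Dec 12, 525 sold [FIFO — oldest first]: 198 @ $8.95 + 93 @ $8.60 + 152 @ $9.90 + 82 @ $9.90 = $4,888.50
Ending inventory: 3 @ $9.90 + 186 @ $9.55 + 270 @ $7.90 = $3,939.00
Check: goods available $8,827.50 = COGS $4,888.50 + ending $3,939.00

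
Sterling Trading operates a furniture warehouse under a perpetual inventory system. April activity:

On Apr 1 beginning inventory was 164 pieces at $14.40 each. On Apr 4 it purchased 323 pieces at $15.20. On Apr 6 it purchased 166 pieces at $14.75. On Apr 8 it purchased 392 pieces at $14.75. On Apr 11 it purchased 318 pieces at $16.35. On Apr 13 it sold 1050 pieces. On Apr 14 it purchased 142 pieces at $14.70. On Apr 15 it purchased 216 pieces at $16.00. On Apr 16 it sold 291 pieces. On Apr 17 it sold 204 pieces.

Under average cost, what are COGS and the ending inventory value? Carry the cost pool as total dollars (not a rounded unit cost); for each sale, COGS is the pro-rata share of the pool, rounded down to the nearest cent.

COGS = $23,543.49; ending inventory = $2,700.91

After Apr 1: 164 on hand, pool $2,361.60 (≈ $14.4000 each)
After Apr 4: 487 on hand, pool $7,271.20 (≈ $14.9306 each)
After Apr 6: 653 on hand, pool $9,719.70 (≈ $14.8847 each)
After Apr 8: 1045 on hand, pool $15,501.70 (≈ $14.8342 each)
After Apr 11: 1363 on hand, pool $20,701.00 (≈ $15.1878 each)
Apr 13, sell 1050: 1050/1363 × $20,701.00 → $15,947.21
After Apr 14: 455 on hand, pool $6,841.19 (≈ $15.0356 each)
After Apr 15: 671 on hand, pool $10,297.19 (≈ $15.3460 each)
Apr 16, sell 291: 291/671 × $10,297.19 → $4,465.69
Apr 17, sell 204: 204/380 × $5,831.50 → $3,130.59
Total COGS = $15,947.21 + $4,465.69 + $3,130.59 = $23,543.49
Ending inventory (cost pool remaining) = $2,700.91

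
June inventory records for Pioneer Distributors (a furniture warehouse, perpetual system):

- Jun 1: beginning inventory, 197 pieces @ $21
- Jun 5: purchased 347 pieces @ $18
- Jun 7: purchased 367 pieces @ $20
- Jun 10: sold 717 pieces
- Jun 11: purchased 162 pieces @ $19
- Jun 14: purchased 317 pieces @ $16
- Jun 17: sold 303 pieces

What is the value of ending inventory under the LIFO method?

Jun 10, 717 sold [LIFO — newest first]: 367 @ $20 + 347 @ $18 + 3 @ $21 = $13,649
Jun 17, 303 sold [LIFO — newest first]: 303 @ $16 = $4,848
Total COGS = $13,649 + $4,848 = $18,497
Ending inventory: 194 @ $21 + 162 @ $19 + 14 @ $16 = $7,376

Ending inventory = $7,376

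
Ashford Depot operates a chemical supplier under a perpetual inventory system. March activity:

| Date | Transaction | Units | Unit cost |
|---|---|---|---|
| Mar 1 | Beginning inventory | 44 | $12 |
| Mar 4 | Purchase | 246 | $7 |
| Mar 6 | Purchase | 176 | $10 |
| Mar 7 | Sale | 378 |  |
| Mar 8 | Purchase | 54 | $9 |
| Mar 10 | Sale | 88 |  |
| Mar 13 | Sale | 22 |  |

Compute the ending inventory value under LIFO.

Ending inventory = $384

Mar 7, 378 sold [LIFO — newest first]: 176 @ $10 + 202 @ $7 = $3,174
Mar 10, 88 sold [LIFO — newest first]: 54 @ $9 + 34 @ $7 = $724
Mar 13, 22 sold [LIFO — newest first]: 10 @ $7 + 12 @ $12 = $214
Total COGS = $3,174 + $724 + $214 = $4,112
Ending inventory: 32 @ $12 = $384
Check: goods available $4,496 = COGS $4,112 + ending $384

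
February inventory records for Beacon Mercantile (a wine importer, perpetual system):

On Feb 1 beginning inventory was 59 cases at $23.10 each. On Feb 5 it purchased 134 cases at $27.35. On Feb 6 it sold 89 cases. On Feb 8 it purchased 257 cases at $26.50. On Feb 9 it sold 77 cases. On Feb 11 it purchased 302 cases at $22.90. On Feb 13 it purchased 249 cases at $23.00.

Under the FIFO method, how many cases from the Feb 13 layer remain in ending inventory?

249

Feb 6, 89 sold [FIFO — oldest first]: 59 @ $23.10 + 30 @ $27.35 = $2,183.40
Feb 9, 77 sold [FIFO — oldest first]: 77 @ $27.35 = $2,105.95
Total COGS = $2,183.40 + $2,105.95 = $4,289.35
Ending inventory: 27 @ $27.35 + 257 @ $26.50 + 302 @ $22.90 + 249 @ $23.00 = $20,191.75
Check: goods available $24,481.10 = COGS $4,289.35 + ending $20,191.75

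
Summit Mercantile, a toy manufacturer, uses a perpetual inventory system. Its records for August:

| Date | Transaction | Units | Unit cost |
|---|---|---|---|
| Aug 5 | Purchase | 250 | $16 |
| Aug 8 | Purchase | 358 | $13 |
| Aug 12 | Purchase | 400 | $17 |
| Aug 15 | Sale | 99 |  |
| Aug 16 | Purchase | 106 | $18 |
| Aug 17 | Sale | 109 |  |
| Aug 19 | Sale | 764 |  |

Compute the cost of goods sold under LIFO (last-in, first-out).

COGS = $15,090

Aug 15, 99 sold [LIFO — newest first]: 99 @ $17 = $1,683
Aug 17, 109 sold [LIFO — newest first]: 106 @ $18 + 3 @ $17 = $1,959
Aug 19, 764 sold [LIFO — newest first]: 298 @ $17 + 358 @ $13 + 108 @ $16 = $11,448
Total COGS = $1,683 + $1,959 + $11,448 = $15,090
Ending inventory: 142 @ $16 = $2,272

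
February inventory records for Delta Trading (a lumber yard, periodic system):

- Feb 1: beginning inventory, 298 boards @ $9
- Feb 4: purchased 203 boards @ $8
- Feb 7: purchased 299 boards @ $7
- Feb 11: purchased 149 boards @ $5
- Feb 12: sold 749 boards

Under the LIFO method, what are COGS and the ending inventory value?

COGS = $5,344; ending inventory = $1,800

Feb 12, 749 sold [LIFO — newest first]: 149 @ $5 + 299 @ $7 + 203 @ $8 + 98 @ $9 = $5,344
Ending inventory: 200 @ $9 = $1,800
Check: goods available $7,144 = COGS $5,344 + ending $1,800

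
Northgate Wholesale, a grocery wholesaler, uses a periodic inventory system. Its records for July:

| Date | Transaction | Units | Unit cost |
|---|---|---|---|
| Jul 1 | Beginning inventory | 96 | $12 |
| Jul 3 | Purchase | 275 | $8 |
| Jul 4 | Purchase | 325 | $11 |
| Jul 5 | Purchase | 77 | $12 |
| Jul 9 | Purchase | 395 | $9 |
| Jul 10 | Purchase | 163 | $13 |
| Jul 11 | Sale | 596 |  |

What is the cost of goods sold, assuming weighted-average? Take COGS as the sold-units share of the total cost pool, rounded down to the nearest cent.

Jul 11, sell 596: 596/1331 × $13,525.00 → $6,056.27
Ending inventory (cost pool remaining) = $7,468.73

COGS = $6,056.27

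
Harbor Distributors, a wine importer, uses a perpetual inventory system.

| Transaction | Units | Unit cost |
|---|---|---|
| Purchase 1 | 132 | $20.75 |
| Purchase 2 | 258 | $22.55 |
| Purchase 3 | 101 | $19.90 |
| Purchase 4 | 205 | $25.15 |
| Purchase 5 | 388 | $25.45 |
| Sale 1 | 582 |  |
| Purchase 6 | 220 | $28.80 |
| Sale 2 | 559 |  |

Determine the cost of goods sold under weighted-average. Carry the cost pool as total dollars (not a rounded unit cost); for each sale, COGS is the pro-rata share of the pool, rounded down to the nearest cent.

COGS = $27,826.53

After Purchase 1: 132 on hand, pool $2,739.00 (≈ $20.7500 each)
After Purchase 2: 390 on hand, pool $8,556.90 (≈ $21.9408 each)
After Purchase 3: 491 on hand, pool $10,566.80 (≈ $21.5210 each)
After Purchase 4: 696 on hand, pool $15,722.55 (≈ $22.5899 each)
After Purchase 5: 1084 on hand, pool $25,597.15 (≈ $23.6136 each)
Sale 1, sell 582: 582/1084 × $25,597.15 → $13,743.11
After Purchase 6: 722 on hand, pool $18,190.04 (≈ $25.1940 each)
Sale 2, sell 559: 559/722 × $18,190.04 → $14,083.42
Total COGS = $13,743.11 + $14,083.42 = $27,826.53
Ending inventory (cost pool remaining) = $4,106.62
Check: goods available $31,933.15 = COGS $27,826.53 + ending $4,106.62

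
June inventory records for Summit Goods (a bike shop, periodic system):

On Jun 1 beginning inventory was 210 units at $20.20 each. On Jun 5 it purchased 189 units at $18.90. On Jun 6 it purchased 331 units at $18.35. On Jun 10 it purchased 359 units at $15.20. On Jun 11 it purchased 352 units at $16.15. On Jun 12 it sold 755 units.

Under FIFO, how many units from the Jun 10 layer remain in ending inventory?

Jun 12, 755 sold [FIFO — oldest first]: 210 @ $20.20 + 189 @ $18.90 + 331 @ $18.35 + 25 @ $15.20 = $14,267.95
Ending inventory: 334 @ $15.20 + 352 @ $16.15 = $10,761.60

334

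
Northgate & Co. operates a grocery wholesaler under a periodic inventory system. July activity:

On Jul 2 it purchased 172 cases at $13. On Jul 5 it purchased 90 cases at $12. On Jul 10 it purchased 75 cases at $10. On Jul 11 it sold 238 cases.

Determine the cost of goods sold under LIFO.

Jul 11, 238 sold [LIFO — newest first]: 75 @ $10 + 90 @ $12 + 73 @ $13 = $2,779
Ending inventory: 99 @ $13 = $1,287
Check: goods available $4,066 = COGS $2,779 + ending $1,287

COGS = $2,779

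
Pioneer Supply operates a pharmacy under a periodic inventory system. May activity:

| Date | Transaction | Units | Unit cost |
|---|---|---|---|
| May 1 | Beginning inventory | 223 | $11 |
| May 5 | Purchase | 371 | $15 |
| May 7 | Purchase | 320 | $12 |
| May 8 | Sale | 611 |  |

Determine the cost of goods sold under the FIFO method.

May 8, 611 sold [FIFO — oldest first]: 223 @ $11 + 371 @ $15 + 17 @ $12 = $8,222
Ending inventory: 303 @ $12 = $3,636
Check: goods available $11,858 = COGS $8,222 + ending $3,636

COGS = $8,222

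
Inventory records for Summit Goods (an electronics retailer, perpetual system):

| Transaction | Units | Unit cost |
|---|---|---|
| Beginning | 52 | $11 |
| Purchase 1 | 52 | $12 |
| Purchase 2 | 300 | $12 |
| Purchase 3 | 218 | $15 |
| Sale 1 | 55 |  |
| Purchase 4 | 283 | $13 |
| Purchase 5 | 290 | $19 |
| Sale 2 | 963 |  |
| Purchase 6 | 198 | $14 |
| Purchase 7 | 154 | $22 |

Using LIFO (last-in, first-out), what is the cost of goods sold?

COGS = $15,183

Sale 1 (55) [LIFO — newest first]: 55 @ $15 = $825
Sale 2 (963) [LIFO — newest first]: 290 @ $19 + 283 @ $13 + 163 @ $15 + 227 @ $12 = $14,358
Total COGS = $825 + $14,358 = $15,183
Ending inventory: 52 @ $11 + 52 @ $12 + 73 @ $12 + 198 @ $14 + 154 @ $22 = $8,232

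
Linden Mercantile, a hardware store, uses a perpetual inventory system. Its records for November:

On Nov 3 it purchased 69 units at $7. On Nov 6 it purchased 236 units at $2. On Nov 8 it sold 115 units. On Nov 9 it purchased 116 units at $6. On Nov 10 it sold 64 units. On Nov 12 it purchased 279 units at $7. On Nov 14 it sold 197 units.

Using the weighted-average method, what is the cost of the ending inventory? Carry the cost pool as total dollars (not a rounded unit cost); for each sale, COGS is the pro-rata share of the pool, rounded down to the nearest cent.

After Nov 3: 69 on hand, pool $483.00 (≈ $7.0000 each)
After Nov 6: 305 on hand, pool $955.00 (≈ $3.1311 each)
Nov 8, sell 115: 115/305 × $955.00 → $360.08
After Nov 9: 306 on hand, pool $1,290.92 (≈ $4.2187 each)
Nov 10, sell 64: 64/306 × $1,290.92 → $269.99
After Nov 12: 521 on hand, pool $2,973.93 (≈ $5.7081 each)
Nov 14, sell 197: 197/521 × $2,973.93 → $1,124.49
Total COGS = $360.08 + $269.99 + $1,124.49 = $1,754.56
Ending inventory (cost pool remaining) = $1,849.44

Ending inventory = $1,849.44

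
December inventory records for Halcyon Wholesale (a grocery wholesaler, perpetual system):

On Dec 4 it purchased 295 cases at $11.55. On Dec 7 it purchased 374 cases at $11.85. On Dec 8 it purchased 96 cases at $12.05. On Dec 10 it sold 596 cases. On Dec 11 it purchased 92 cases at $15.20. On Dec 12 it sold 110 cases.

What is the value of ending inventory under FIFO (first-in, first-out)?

Ending inventory = $2,109.35

Dec 10, 596 sold [FIFO — oldest first]: 295 @ $11.55 + 301 @ $11.85 = $6,974.10
Dec 12, 110 sold [FIFO — oldest first]: 73 @ $11.85 + 37 @ $12.05 = $1,310.90
Total COGS = $6,974.10 + $1,310.90 = $8,285.00
Ending inventory: 59 @ $12.05 + 92 @ $15.20 = $2,109.35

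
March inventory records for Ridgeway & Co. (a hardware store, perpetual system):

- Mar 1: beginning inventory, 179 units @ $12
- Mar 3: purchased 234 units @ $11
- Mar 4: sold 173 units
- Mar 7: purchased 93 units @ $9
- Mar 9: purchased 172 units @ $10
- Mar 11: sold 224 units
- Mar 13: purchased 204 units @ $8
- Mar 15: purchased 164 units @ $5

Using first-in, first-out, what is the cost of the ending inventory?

Ending inventory = $5,185

Mar 4, 173 sold [FIFO — oldest first]: 173 @ $12 = $2,076
Mar 11, 224 sold [FIFO — oldest first]: 6 @ $12 + 218 @ $11 = $2,470
Total COGS = $2,076 + $2,470 = $4,546
Ending inventory: 16 @ $11 + 93 @ $9 + 172 @ $10 + 204 @ $8 + 164 @ $5 = $5,185
Check: goods available $9,731 = COGS $4,546 + ending $5,185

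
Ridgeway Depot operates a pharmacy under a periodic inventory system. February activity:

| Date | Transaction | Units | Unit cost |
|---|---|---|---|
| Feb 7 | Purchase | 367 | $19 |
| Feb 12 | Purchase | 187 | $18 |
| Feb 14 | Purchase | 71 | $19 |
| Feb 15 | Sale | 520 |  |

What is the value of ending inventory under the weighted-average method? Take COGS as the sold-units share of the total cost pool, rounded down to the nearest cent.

Feb 15, sell 520: 520/625 × $11,688.00 → $9,724.41
Ending inventory (cost pool remaining) = $1,963.59
Check: goods available $11,688.00 = COGS $9,724.41 + ending $1,963.59

Ending inventory = $1,963.59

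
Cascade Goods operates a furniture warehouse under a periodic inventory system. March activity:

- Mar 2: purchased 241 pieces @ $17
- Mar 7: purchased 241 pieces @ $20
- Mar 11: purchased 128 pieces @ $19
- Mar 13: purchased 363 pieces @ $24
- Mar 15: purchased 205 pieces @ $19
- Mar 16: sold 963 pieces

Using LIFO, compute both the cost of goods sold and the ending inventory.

Mar 16, 963 sold [LIFO — newest first]: 205 @ $19 + 363 @ $24 + 128 @ $19 + 241 @ $20 + 26 @ $17 = $20,301
Ending inventory: 215 @ $17 = $3,655
Check: goods available $23,956 = COGS $20,301 + ending $3,655

COGS = $20,301; ending inventory = $3,655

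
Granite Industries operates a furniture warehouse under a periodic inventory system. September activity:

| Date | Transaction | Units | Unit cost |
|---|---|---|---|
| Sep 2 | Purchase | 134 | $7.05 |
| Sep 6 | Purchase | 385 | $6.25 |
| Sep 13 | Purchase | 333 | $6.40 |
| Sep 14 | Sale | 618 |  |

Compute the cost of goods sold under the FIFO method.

Sep 14, 618 sold [FIFO — oldest first]: 134 @ $7.05 + 385 @ $6.25 + 99 @ $6.40 = $3,984.55
Ending inventory: 234 @ $6.40 = $1,497.60
Check: goods available $5,482.15 = COGS $3,984.55 + ending $1,497.60

COGS = $3,984.55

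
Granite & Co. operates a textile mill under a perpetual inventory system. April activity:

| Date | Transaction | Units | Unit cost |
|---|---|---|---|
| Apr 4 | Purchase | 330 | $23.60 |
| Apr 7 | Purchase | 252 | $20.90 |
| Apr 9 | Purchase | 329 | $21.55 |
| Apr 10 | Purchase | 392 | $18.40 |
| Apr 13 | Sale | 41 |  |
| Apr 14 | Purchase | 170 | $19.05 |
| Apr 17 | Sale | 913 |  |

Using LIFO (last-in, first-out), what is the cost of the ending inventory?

Apr 13, 41 sold [LIFO — newest first]: 41 @ $18.40 = $754.40
Apr 17, 913 sold [LIFO — newest first]: 170 @ $19.05 + 351 @ $18.40 + 329 @ $21.55 + 63 @ $20.90 = $18,103.55
Total COGS = $754.40 + $18,103.55 = $18,857.95
Ending inventory: 330 @ $23.60 + 189 @ $20.90 = $11,738.10
Check: goods available $30,596.05 = COGS $18,857.95 + ending $11,738.10

Ending inventory = $11,738.10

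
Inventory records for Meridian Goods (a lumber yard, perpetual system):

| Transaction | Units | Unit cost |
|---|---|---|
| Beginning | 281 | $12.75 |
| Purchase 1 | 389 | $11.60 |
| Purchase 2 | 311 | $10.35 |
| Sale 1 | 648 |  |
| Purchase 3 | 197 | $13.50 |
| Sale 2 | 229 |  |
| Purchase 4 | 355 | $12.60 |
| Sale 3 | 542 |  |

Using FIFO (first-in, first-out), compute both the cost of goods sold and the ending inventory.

COGS = $17,010.10; ending inventory = $1,436.40

Sale 1 (648) [FIFO — oldest first]: 281 @ $12.75 + 367 @ $11.60 = $7,839.95
Sale 2 (229) [FIFO — oldest first]: 22 @ $11.60 + 207 @ $10.35 = $2,397.65
Sale 3 (542) [FIFO — oldest first]: 104 @ $10.35 + 197 @ $13.50 + 241 @ $12.60 = $6,772.50
Total COGS = $7,839.95 + $2,397.65 + $6,772.50 = $17,010.10
Ending inventory: 114 @ $12.60 = $1,436.40
Check: goods available $18,446.50 = COGS $17,010.10 + ending $1,436.40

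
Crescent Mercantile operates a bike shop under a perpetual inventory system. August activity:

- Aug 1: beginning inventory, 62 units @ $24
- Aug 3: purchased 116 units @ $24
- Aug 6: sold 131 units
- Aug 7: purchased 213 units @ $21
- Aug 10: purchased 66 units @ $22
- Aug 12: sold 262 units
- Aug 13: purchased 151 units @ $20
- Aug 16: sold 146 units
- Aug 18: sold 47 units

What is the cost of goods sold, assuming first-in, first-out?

COGS = $12,777

Aug 6, 131 sold [FIFO — oldest first]: 62 @ $24 + 69 @ $24 = $3,144
Aug 12, 262 sold [FIFO — oldest first]: 47 @ $24 + 213 @ $21 + 2 @ $22 = $5,645
Aug 16, 146 sold [FIFO — oldest first]: 64 @ $22 + 82 @ $20 = $3,048
Aug 18, 47 sold [FIFO — oldest first]: 47 @ $20 = $940
Total COGS = $3,144 + $5,645 + $3,048 + $940 = $12,777
Ending inventory: 22 @ $20 = $440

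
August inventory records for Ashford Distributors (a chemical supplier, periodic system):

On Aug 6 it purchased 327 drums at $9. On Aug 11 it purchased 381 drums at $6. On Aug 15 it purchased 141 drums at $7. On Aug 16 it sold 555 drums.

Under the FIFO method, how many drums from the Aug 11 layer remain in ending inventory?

153

Aug 16, 555 sold [FIFO — oldest first]: 327 @ $9 + 228 @ $6 = $4,311
Ending inventory: 153 @ $6 + 141 @ $7 = $1,905
Check: goods available $6,216 = COGS $4,311 + ending $1,905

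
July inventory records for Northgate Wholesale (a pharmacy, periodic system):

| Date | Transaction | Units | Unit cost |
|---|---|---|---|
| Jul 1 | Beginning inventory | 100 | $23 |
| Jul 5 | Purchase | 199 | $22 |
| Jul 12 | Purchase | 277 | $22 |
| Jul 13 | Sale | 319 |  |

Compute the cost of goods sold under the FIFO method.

Jul 13, 319 sold [FIFO — oldest first]: 100 @ $23 + 199 @ $22 + 20 @ $22 = $7,118
Ending inventory: 257 @ $22 = $5,654

COGS = $7,118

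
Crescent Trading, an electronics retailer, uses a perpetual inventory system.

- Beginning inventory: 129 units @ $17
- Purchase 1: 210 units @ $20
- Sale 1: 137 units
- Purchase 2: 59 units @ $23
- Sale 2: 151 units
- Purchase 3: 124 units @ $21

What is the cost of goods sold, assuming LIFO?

Sale 1 (137) [LIFO — newest first]: 137 @ $20 = $2,740
Sale 2 (151) [LIFO — newest first]: 59 @ $23 + 73 @ $20 + 19 @ $17 = $3,140
Total COGS = $2,740 + $3,140 = $5,880
Ending inventory: 110 @ $17 + 124 @ $21 = $4,474

COGS = $5,880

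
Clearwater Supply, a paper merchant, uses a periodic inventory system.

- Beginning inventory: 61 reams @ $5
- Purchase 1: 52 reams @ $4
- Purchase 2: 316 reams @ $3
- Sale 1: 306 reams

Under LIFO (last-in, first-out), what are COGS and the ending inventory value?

COGS = $918; ending inventory = $543

Sale 1 (306) [LIFO — newest first]: 306 @ $3 = $918
Ending inventory: 61 @ $5 + 52 @ $4 + 10 @ $3 = $543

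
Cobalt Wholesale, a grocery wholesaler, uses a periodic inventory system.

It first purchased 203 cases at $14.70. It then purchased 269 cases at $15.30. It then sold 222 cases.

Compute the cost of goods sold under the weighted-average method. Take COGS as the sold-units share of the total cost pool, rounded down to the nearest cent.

Sale 1, sell 222: 222/472 × $7,099.80 → $3,339.31
Ending inventory (cost pool remaining) = $3,760.49

COGS = $3,339.31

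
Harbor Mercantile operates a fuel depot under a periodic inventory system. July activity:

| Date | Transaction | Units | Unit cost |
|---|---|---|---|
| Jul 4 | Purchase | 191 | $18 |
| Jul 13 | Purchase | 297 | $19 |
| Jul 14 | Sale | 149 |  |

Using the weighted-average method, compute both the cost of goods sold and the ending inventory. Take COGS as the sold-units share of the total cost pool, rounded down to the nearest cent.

Jul 14, sell 149: 149/488 × $9,081.00 → $2,772.68
Ending inventory (cost pool remaining) = $6,308.32
Check: goods available $9,081.00 = COGS $2,772.68 + ending $6,308.32

COGS = $2,772.68; ending inventory = $6,308.32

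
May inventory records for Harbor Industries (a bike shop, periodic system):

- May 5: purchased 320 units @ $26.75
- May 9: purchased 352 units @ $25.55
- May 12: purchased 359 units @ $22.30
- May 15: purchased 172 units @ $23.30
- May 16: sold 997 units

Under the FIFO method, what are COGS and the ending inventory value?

May 16, 997 sold [FIFO — oldest first]: 320 @ $26.75 + 352 @ $25.55 + 325 @ $22.30 = $24,801.10
Ending inventory: 34 @ $22.30 + 172 @ $23.30 = $4,765.80

COGS = $24,801.10; ending inventory = $4,765.80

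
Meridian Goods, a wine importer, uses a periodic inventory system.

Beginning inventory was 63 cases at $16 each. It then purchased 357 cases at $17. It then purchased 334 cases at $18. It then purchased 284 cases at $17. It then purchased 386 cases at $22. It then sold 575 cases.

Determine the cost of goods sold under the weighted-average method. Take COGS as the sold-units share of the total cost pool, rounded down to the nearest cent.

COGS = $10,663.74

Sale 1, sell 575: 575/1424 × $26,409.00 → $10,663.74
Ending inventory (cost pool remaining) = $15,745.26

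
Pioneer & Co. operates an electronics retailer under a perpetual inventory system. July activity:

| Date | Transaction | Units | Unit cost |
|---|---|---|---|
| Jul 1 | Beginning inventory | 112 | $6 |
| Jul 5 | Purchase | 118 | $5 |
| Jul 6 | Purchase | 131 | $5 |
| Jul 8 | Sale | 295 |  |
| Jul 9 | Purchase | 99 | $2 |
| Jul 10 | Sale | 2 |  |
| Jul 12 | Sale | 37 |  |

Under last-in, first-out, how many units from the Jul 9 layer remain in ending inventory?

Jul 8, 295 sold [LIFO — newest first]: 131 @ $5 + 118 @ $5 + 46 @ $6 = $1,521
Jul 10, 2 sold [LIFO — newest first]: 2 @ $2 = $4
Jul 12, 37 sold [LIFO — newest first]: 37 @ $2 = $74
Total COGS = $1,521 + $4 + $74 = $1,599
Ending inventory: 66 @ $6 + 60 @ $2 = $516

60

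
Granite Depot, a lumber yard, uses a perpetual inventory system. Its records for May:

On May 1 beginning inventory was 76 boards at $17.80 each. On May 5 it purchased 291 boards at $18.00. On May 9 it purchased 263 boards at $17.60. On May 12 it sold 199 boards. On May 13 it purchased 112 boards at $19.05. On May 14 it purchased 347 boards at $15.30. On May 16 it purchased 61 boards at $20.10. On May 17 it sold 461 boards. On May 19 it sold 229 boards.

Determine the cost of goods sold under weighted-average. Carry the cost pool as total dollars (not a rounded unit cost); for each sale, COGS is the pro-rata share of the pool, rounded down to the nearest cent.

After May 1: 76 on hand, pool $1,352.80 (≈ $17.8000 each)
After May 5: 367 on hand, pool $6,590.80 (≈ $17.9586 each)
After May 9: 630 on hand, pool $11,219.60 (≈ $17.8089 each)
May 12, sell 199: 199/630 × $11,219.60 → $3,543.96
After May 13: 543 on hand, pool $9,809.24 (≈ $18.0649 each)
After May 14: 890 on hand, pool $15,118.34 (≈ $16.9869 each)
After May 16: 951 on hand, pool $16,344.44 (≈ $17.1866 each)
May 17, sell 461: 461/951 × $16,344.44 → $7,923.01
May 19, sell 229: 229/490 × $8,421.43 → $3,935.72
Total COGS = $3,543.96 + $7,923.01 + $3,935.72 = $15,402.69
Ending inventory (cost pool remaining) = $4,485.71
Check: goods available $19,888.40 = COGS $15,402.69 + ending $4,485.71

COGS = $15,402.69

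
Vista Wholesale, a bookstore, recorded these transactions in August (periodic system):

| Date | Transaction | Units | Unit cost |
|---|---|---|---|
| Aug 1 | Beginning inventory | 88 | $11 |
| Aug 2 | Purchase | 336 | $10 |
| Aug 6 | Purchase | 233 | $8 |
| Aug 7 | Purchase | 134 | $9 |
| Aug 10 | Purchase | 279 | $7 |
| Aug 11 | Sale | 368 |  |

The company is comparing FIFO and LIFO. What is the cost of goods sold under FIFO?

COGS = $3,768

FIFO COGS: 88 @ $11 + 280 @ $10 = $3,768
LIFO COGS: 279 @ $7 + 89 @ $9 = $2,754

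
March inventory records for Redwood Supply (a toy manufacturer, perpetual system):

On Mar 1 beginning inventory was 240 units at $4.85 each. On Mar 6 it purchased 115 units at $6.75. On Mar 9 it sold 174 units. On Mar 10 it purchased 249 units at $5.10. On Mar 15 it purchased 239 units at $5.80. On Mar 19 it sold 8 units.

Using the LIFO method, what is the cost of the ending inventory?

Ending inventory = $3,487.55

Mar 9, 174 sold [LIFO — newest first]: 115 @ $6.75 + 59 @ $4.85 = $1,062.40
Mar 19, 8 sold [LIFO — newest first]: 8 @ $5.80 = $46.40
Total COGS = $1,062.40 + $46.40 = $1,108.80
Ending inventory: 181 @ $4.85 + 249 @ $5.10 + 231 @ $5.80 = $3,487.55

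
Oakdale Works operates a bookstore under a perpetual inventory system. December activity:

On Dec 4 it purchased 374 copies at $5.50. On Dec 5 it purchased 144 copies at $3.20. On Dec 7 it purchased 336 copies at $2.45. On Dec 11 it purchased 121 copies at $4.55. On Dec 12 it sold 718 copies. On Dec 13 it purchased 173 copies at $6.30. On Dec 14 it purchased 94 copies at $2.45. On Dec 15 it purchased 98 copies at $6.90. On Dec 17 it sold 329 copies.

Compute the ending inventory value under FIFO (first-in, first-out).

Dec 12, 718 sold [FIFO — oldest first]: 374 @ $5.50 + 144 @ $3.20 + 200 @ $2.45 = $3,007.80
Dec 17, 329 sold [FIFO — oldest first]: 136 @ $2.45 + 121 @ $4.55 + 72 @ $6.30 = $1,337.35
Total COGS = $3,007.80 + $1,337.35 = $4,345.15
Ending inventory: 101 @ $6.30 + 94 @ $2.45 + 98 @ $6.90 = $1,542.80
Check: goods available $5,887.95 = COGS $4,345.15 + ending $1,542.80

Ending inventory = $1,542.80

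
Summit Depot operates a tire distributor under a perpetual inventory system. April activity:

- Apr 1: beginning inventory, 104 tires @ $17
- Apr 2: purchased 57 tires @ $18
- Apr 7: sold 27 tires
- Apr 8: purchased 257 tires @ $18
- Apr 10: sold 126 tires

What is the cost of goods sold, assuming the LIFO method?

COGS = $2,754

Apr 7, 27 sold [LIFO — newest first]: 27 @ $18 = $486
Apr 10, 126 sold [LIFO — newest first]: 126 @ $18 = $2,268
Total COGS = $486 + $2,268 = $2,754
Ending inventory: 104 @ $17 + 30 @ $18 + 131 @ $18 = $4,666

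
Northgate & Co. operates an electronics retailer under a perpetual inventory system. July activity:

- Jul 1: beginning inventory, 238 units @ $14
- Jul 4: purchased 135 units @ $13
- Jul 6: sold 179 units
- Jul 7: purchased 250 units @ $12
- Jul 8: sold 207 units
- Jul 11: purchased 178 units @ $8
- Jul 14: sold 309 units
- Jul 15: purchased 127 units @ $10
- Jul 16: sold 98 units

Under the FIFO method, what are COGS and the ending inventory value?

Jul 6, 179 sold [FIFO — oldest first]: 179 @ $14 = $2,506
Jul 8, 207 sold [FIFO — oldest first]: 59 @ $14 + 135 @ $13 + 13 @ $12 = $2,737
Jul 14, 309 sold [FIFO — oldest first]: 237 @ $12 + 72 @ $8 = $3,420
Jul 16, 98 sold [FIFO — oldest first]: 98 @ $8 = $784
Total COGS = $2,506 + $2,737 + $3,420 + $784 = $9,447
Ending inventory: 8 @ $8 + 127 @ $10 = $1,334

COGS = $9,447; ending inventory = $1,334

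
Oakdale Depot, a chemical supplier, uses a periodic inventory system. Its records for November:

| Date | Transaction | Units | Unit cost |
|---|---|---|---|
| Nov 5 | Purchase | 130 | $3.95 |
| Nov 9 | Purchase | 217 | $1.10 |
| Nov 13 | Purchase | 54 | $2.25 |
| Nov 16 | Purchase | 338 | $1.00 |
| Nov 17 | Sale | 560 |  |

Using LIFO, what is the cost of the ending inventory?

Nov 17, 560 sold [LIFO — newest first]: 338 @ $1.00 + 54 @ $2.25 + 168 @ $1.10 = $644.30
Ending inventory: 130 @ $3.95 + 49 @ $1.10 = $567.40
Check: goods available $1,211.70 = COGS $644.30 + ending $567.40

Ending inventory = $567.40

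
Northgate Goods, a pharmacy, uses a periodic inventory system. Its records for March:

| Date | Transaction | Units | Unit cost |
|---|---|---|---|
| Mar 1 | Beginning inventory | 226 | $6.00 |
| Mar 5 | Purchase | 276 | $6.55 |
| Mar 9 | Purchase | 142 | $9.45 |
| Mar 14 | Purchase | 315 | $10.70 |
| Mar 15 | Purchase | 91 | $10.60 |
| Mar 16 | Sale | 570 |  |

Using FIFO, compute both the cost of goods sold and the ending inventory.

Mar 16, 570 sold [FIFO — oldest first]: 226 @ $6.00 + 276 @ $6.55 + 68 @ $9.45 = $3,806.40
Ending inventory: 74 @ $9.45 + 315 @ $10.70 + 91 @ $10.60 = $5,034.40
Check: goods available $8,840.80 = COGS $3,806.40 + ending $5,034.40

COGS = $3,806.40; ending inventory = $5,034.40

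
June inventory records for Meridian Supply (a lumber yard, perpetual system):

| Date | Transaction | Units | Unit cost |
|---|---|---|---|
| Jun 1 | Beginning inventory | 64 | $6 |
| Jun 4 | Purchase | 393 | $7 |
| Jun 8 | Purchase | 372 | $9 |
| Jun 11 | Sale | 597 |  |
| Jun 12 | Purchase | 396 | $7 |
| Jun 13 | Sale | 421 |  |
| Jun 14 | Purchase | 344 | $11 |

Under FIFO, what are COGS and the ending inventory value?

COGS = $7,806; ending inventory = $5,233

Jun 11, 597 sold [FIFO — oldest first]: 64 @ $6 + 393 @ $7 + 140 @ $9 = $4,395
Jun 13, 421 sold [FIFO — oldest first]: 232 @ $9 + 189 @ $7 = $3,411
Total COGS = $4,395 + $3,411 = $7,806
Ending inventory: 207 @ $7 + 344 @ $11 = $5,233
Check: goods available $13,039 = COGS $7,806 + ending $5,233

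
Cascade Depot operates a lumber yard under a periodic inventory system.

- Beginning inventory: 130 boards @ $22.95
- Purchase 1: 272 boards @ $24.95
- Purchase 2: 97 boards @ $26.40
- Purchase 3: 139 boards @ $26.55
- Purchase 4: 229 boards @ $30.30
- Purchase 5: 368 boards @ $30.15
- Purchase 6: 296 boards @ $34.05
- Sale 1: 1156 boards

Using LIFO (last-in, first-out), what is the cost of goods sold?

COGS = $35,037.60

Sale 1 (1156) [LIFO — newest first]: 296 @ $34.05 + 368 @ $30.15 + 229 @ $30.30 + 139 @ $26.55 + 97 @ $26.40 + 27 @ $24.95 = $35,037.60
Ending inventory: 130 @ $22.95 + 245 @ $24.95 = $9,096.25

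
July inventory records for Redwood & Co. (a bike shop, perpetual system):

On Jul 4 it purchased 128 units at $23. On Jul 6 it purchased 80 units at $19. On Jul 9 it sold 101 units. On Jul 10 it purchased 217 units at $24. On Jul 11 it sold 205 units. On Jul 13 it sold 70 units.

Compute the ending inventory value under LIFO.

Jul 9, 101 sold [LIFO — newest first]: 80 @ $19 + 21 @ $23 = $2,003
Jul 11, 205 sold [LIFO — newest first]: 205 @ $24 = $4,920
Jul 13, 70 sold [LIFO — newest first]: 12 @ $24 + 58 @ $23 = $1,622
Total COGS = $2,003 + $4,920 + $1,622 = $8,545
Ending inventory: 49 @ $23 = $1,127

Ending inventory = $1,127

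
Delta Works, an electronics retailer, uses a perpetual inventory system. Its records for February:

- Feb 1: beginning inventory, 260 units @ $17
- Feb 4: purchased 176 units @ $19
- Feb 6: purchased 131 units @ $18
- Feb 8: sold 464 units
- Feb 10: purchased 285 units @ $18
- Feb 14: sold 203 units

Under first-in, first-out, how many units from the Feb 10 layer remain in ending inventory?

Feb 8, 464 sold [FIFO — oldest first]: 260 @ $17 + 176 @ $19 + 28 @ $18 = $8,268
Feb 14, 203 sold [FIFO — oldest first]: 103 @ $18 + 100 @ $18 = $3,654
Total COGS = $8,268 + $3,654 = $11,922
Ending inventory: 185 @ $18 = $3,330
Check: goods available $15,252 = COGS $11,922 + ending $3,330

185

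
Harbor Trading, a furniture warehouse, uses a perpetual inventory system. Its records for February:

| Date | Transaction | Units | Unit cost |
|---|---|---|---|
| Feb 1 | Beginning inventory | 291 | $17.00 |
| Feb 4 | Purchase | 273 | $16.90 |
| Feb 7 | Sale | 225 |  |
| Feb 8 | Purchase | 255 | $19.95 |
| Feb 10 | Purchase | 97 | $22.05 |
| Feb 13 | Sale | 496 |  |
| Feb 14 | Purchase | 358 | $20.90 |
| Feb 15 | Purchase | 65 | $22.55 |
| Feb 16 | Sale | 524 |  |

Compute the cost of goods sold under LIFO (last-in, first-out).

COGS = $24,136.75

Feb 7, 225 sold [LIFO — newest first]: 225 @ $16.90 = $3,802.50
Feb 13, 496 sold [LIFO — newest first]: 97 @ $22.05 + 255 @ $19.95 + 48 @ $16.90 + 96 @ $17.00 = $9,669.30
Feb 16, 524 sold [LIFO — newest first]: 65 @ $22.55 + 358 @ $20.90 + 101 @ $17.00 = $10,664.95
Total COGS = $3,802.50 + $9,669.30 + $10,664.95 = $24,136.75
Ending inventory: 94 @ $17.00 = $1,598.00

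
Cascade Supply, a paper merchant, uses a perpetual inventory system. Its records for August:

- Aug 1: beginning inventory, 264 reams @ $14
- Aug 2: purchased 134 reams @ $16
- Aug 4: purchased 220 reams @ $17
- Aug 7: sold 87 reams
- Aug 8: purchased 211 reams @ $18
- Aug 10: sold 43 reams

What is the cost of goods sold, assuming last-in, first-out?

COGS = $2,253

Aug 7, 87 sold [LIFO — newest first]: 87 @ $17 = $1,479
Aug 10, 43 sold [LIFO — newest first]: 43 @ $18 = $774
Total COGS = $1,479 + $774 = $2,253
Ending inventory: 264 @ $14 + 134 @ $16 + 133 @ $17 + 168 @ $18 = $11,125
Check: goods available $13,378 = COGS $2,253 + ending $11,125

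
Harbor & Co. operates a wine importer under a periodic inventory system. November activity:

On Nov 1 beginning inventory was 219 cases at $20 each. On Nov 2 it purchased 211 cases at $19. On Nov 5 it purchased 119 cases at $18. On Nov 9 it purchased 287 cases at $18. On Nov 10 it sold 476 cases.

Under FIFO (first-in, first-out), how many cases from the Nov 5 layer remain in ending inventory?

Nov 10, 476 sold [FIFO — oldest first]: 219 @ $20 + 211 @ $19 + 46 @ $18 = $9,217
Ending inventory: 73 @ $18 + 287 @ $18 = $6,480
Check: goods available $15,697 = COGS $9,217 + ending $6,480

73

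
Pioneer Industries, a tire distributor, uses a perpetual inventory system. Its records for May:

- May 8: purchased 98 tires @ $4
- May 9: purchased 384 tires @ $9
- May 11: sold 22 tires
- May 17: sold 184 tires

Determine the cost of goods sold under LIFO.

COGS = $1,854

May 11, 22 sold [LIFO — newest first]: 22 @ $9 = $198
May 17, 184 sold [LIFO — newest first]: 184 @ $9 = $1,656
Total COGS = $198 + $1,656 = $1,854
Ending inventory: 98 @ $4 + 178 @ $9 = $1,994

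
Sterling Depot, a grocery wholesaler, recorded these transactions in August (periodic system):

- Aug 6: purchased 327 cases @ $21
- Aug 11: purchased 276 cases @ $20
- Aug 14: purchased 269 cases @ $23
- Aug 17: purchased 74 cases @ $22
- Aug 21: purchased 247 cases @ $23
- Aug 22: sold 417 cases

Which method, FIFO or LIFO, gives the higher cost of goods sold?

FIFO COGS: 327 @ $21 + 90 @ $20 = $8,667
LIFO COGS: 247 @ $23 + 74 @ $22 + 96 @ $23 = $9,517

LIFO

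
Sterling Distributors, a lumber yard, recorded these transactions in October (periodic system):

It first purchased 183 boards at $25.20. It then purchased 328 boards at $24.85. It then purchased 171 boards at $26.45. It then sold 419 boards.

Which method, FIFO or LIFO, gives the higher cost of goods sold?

LIFO

FIFO COGS: 183 @ $25.20 + 236 @ $24.85 = $10,476.20
LIFO COGS: 171 @ $26.45 + 248 @ $24.85 = $10,685.75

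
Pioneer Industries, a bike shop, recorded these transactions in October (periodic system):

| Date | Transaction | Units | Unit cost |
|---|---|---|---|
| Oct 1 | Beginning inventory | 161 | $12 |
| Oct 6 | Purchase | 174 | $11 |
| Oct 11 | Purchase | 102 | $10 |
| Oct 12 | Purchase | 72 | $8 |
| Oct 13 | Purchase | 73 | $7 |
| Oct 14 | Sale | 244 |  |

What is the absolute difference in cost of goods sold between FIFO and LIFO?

FIFO COGS: 161 @ $12 + 83 @ $11 = $2,845
LIFO COGS: 73 @ $7 + 72 @ $8 + 99 @ $10 = $2,077
Difference = |$2,845 − $2,077| = $768

$768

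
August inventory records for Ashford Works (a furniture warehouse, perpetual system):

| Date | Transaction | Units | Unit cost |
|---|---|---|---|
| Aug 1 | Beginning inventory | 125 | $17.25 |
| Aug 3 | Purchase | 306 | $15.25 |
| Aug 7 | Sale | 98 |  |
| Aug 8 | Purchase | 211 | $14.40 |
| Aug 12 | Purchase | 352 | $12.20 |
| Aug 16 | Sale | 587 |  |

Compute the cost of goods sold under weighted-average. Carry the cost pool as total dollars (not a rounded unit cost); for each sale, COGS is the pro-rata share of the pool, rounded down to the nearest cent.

COGS = $9,808.78

After Aug 1: 125 on hand, pool $2,156.25 (≈ $17.2500 each)
After Aug 3: 431 on hand, pool $6,822.75 (≈ $15.8300 each)
Aug 7, sell 98: 98/431 × $6,822.75 → $1,551.34
After Aug 8: 544 on hand, pool $8,309.81 (≈ $15.2754 each)
After Aug 12: 896 on hand, pool $12,604.21 (≈ $14.0672 each)
Aug 16, sell 587: 587/896 × $12,604.21 → $8,257.44
Total COGS = $1,551.34 + $8,257.44 = $9,808.78
Ending inventory (cost pool remaining) = $4,346.77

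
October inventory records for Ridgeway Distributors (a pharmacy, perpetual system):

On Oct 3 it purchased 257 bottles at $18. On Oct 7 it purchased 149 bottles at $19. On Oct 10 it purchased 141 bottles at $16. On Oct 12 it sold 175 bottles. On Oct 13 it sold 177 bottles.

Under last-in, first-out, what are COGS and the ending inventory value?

Oct 12, 175 sold [LIFO — newest first]: 141 @ $16 + 34 @ $19 = $2,902
Oct 13, 177 sold [LIFO — newest first]: 115 @ $19 + 62 @ $18 = $3,301
Total COGS = $2,902 + $3,301 = $6,203
Ending inventory: 195 @ $18 = $3,510

COGS = $6,203; ending inventory = $3,510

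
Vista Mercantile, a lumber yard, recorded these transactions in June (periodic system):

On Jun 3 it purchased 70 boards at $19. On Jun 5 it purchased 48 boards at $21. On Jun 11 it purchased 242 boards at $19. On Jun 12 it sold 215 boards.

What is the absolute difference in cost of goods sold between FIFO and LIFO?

FIFO COGS: 70 @ $19 + 48 @ $21 + 97 @ $19 = $4,181
LIFO COGS: 215 @ $19 = $4,085
Difference = |$4,181 − $4,085| = $96

$96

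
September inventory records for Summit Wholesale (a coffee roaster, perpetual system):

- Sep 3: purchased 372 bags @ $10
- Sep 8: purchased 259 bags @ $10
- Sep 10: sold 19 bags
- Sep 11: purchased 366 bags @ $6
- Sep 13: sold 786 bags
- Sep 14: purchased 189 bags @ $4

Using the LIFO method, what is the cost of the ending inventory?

Sep 10, 19 sold [LIFO — newest first]: 19 @ $10 = $190
Sep 13, 786 sold [LIFO — newest first]: 366 @ $6 + 240 @ $10 + 180 @ $10 = $6,396
Total COGS = $190 + $6,396 = $6,586
Ending inventory: 192 @ $10 + 189 @ $4 = $2,676

Ending inventory = $2,676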